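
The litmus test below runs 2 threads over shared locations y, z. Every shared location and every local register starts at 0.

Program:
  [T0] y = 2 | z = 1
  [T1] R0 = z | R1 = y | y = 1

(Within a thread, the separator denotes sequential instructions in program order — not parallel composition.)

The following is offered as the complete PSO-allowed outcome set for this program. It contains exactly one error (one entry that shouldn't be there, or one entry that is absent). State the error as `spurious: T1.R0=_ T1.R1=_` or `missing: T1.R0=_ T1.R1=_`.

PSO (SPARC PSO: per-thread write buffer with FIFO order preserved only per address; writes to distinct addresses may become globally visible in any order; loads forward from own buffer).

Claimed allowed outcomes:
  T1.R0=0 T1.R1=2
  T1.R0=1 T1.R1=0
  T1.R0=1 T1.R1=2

outcome vector order: (T1.R0,T1.R1)
PSO (4): (0,0); (0,2); (1,0); (1,2)
PSO∖claimed = {(0,0)}

missing: T1.R0=0 T1.R1=0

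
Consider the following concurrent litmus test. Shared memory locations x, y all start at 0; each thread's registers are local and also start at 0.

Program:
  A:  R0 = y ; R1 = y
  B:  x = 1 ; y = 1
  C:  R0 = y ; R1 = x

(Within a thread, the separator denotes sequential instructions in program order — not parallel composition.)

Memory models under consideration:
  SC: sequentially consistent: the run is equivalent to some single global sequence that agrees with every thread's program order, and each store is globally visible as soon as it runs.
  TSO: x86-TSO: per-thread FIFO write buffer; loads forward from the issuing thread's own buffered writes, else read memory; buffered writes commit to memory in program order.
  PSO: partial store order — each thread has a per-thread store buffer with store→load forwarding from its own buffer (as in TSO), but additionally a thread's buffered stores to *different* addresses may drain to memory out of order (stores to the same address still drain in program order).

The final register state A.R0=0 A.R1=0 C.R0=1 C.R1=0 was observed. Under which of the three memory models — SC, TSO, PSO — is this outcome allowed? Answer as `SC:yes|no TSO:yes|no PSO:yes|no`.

SC:no TSO:no PSO:yes

outcome vector order: (A.R0,A.R1,C.R0,C.R1)
[SC] allowed = {(0,0,0,0); (0,0,0,1); (0,0,1,1); (0,1,0,0); (0,1,0,1); (0,1,1,1); (1,1,0,0); (1,1,0,1); (1,1,1,1)}
[TSO] allowed = {(0,0,0,0); (0,0,0,1); (0,0,1,1); (0,1,0,0); (0,1,0,1); (0,1,1,1); (1,1,0,0); (1,1,0,1); (1,1,1,1)}
[PSO] allowed = {(0,0,0,0); (0,0,0,1); (0,0,1,0); (0,0,1,1); (0,1,0,0); (0,1,0,1); (0,1,1,0); (0,1,1,1); (1,1,0,0); (1,1,0,1); (1,1,1,0); (1,1,1,1)}
target (0,0,1,0) ∈ {PSO}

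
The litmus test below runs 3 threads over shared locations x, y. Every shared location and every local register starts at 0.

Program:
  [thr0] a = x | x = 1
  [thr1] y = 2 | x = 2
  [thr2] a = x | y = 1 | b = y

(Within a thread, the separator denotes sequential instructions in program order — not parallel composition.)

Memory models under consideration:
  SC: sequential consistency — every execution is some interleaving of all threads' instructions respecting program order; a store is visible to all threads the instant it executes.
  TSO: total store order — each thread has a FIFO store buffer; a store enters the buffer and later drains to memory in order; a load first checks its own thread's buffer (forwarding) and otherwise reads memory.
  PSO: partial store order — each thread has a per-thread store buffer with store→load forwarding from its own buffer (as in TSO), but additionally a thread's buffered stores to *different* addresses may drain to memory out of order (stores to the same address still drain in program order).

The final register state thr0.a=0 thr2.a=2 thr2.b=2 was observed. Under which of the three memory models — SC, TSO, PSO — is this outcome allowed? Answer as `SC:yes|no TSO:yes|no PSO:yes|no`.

SC:no TSO:no PSO:yes

outcome vector order: (thr0.a,thr2.a,thr2.b)
SC: 9 outcomes — {0/0/1 0/0/2 0/1/1 0/1/2 0/2/1 2/0/1 2/0/2 2/1/1 2/2/1}
TSO: 9 outcomes — {0/0/1 0/0/2 0/1/1 0/1/2 0/2/1 2/0/1 2/0/2 2/1/1 2/2/1}
PSO: 12 outcomes — {0/0/1 0/0/2 0/1/1 0/1/2 0/2/1 0/2/2 2/0/1 2/0/2 2/1/1 2/1/2 2/2/1 2/2/2}
target 0/2/2 ∈ {PSO}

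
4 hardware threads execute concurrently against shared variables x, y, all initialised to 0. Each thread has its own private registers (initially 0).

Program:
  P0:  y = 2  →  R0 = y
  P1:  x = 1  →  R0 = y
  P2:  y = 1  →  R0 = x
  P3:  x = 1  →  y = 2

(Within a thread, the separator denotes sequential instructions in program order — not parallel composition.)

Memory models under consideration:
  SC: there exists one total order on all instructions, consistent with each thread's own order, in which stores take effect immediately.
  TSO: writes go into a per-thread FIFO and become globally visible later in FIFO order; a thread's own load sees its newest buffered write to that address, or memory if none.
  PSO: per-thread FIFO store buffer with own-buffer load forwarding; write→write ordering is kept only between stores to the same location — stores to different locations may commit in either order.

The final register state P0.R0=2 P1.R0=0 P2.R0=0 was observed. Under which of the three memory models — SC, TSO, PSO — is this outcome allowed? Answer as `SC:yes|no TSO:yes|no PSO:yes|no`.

SC:no TSO:yes PSO:yes

outcome vector order: (P0.R0,P1.R0,P2.R0)
SC (10): (1,0,1); (1,1,0); (1,1,1); (1,2,0); (1,2,1); (2,0,1); (2,1,0); (2,1,1); (2,2,0); (2,2,1)
TSO (12): (1,0,0); (1,0,1); (1,1,0); (1,1,1); (1,2,0); (1,2,1); (2,0,0); (2,0,1); (2,1,0); (2,1,1); (2,2,0); (2,2,1)
PSO (12): (1,0,0); (1,0,1); (1,1,0); (1,1,1); (1,2,0); (1,2,1); (2,0,0); (2,0,1); (2,1,0); (2,1,1); (2,2,0); (2,2,1)
target (2,0,0) ∈ {TSO,PSO}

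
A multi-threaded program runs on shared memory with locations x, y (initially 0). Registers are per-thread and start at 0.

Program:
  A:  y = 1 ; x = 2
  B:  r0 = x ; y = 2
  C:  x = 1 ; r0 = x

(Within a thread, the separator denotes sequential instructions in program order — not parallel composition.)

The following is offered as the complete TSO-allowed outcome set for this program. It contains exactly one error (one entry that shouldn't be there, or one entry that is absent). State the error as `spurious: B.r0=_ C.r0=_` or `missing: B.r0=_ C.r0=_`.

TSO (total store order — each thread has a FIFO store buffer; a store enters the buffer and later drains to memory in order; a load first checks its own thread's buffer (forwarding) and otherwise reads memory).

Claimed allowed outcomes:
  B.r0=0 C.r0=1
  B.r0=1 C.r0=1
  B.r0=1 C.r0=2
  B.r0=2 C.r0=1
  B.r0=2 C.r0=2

outcome vector order: (B.r0,C.r0)
under TSO → <0 1> <0 2> <1 1> <1 2> <2 1> <2 2>
TSO∖claimed = {<0 2>}

missing: B.r0=0 C.r0=2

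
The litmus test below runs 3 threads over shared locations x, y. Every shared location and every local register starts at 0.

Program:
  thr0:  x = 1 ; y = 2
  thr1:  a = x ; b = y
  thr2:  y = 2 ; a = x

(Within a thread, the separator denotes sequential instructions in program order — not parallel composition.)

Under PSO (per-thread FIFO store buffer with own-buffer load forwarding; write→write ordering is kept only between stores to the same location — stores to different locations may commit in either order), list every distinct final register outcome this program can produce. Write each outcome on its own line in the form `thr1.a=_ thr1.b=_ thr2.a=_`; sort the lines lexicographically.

outcome vector order: (thr1.a,thr1.b,thr2.a)
|PSO outcomes| = 8

thr1.a=0 thr1.b=0 thr2.a=0
thr1.a=0 thr1.b=0 thr2.a=1
thr1.a=0 thr1.b=2 thr2.a=0
thr1.a=0 thr1.b=2 thr2.a=1
thr1.a=1 thr1.b=0 thr2.a=0
thr1.a=1 thr1.b=0 thr2.a=1
thr1.a=1 thr1.b=2 thr2.a=0
thr1.a=1 thr1.b=2 thr2.a=1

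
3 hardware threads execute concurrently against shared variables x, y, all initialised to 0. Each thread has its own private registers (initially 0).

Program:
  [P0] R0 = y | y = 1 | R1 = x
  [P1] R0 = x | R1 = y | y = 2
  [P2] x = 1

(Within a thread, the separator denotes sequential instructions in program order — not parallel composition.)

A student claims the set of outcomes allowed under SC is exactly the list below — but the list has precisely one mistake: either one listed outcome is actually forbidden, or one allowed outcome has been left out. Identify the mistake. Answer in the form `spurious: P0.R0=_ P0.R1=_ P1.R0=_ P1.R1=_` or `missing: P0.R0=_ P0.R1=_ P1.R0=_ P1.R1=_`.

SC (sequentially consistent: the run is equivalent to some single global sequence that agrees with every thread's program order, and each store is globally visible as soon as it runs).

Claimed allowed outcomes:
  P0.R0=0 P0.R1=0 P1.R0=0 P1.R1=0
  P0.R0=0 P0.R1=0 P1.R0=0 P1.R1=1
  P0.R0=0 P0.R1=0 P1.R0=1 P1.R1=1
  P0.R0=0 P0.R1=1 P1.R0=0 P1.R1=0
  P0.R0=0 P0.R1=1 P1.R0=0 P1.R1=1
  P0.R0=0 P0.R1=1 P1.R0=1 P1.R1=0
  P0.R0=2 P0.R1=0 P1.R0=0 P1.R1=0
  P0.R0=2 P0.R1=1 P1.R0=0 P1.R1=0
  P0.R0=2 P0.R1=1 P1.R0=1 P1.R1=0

missing: P0.R0=0 P0.R1=1 P1.R0=1 P1.R1=1

outcome vector order: (P0.R0,P0.R1,P1.R0,P1.R1)
[SC] allowed = {(0,0,0,0) (0,0,0,1) (0,0,1,1) (0,1,0,0) (0,1,0,1) (0,1,1,0) (0,1,1,1) (2,0,0,0) (2,1,0,0) (2,1,1,0)}
SC∖claimed = {(0,1,1,1)}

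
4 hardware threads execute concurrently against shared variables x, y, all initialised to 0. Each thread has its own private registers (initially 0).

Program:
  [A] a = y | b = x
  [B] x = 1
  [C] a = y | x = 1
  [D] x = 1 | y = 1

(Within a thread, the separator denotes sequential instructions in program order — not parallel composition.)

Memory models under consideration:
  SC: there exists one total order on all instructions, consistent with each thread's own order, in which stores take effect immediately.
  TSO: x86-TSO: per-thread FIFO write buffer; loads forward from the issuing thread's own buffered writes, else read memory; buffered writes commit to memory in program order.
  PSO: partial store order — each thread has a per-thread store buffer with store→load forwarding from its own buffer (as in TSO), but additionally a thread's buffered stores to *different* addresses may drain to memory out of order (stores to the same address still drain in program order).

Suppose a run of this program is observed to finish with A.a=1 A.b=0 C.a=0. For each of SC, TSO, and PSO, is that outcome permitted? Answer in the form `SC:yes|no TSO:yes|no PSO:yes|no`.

SC:no TSO:no PSO:yes

outcome vector order: (A.a,A.b,C.a)
[SC] allowed = {<0 0 0>, <0 0 1>, <0 1 0>, <0 1 1>, <1 1 0>, <1 1 1>}
[TSO] allowed = {<0 0 0>, <0 0 1>, <0 1 0>, <0 1 1>, <1 1 0>, <1 1 1>}
[PSO] allowed = {<0 0 0>, <0 0 1>, <0 1 0>, <0 1 1>, <1 0 0>, <1 0 1>, <1 1 0>, <1 1 1>}
target <1 0 0> ∈ {PSO}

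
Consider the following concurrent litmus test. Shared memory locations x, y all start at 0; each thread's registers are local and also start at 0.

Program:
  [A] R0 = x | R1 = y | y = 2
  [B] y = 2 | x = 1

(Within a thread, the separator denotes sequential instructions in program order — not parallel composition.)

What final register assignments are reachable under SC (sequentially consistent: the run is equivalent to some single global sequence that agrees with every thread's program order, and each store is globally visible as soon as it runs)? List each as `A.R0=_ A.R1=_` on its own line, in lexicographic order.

A.R0=0 A.R1=0
A.R0=0 A.R1=2
A.R0=1 A.R1=2

outcome vector order: (A.R0,A.R1)
|SC outcomes| = 3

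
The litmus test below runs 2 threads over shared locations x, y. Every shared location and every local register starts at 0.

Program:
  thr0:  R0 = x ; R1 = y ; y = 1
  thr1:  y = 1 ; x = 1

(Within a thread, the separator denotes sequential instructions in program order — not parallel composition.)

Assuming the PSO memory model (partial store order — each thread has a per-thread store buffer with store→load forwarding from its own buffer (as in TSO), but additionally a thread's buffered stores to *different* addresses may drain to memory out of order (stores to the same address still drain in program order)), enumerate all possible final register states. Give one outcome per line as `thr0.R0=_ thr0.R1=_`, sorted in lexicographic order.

thr0.R0=0 thr0.R1=0
thr0.R0=0 thr0.R1=1
thr0.R0=1 thr0.R1=0
thr0.R0=1 thr0.R1=1

outcome vector order: (thr0.R0,thr0.R1)
|PSO outcomes| = 4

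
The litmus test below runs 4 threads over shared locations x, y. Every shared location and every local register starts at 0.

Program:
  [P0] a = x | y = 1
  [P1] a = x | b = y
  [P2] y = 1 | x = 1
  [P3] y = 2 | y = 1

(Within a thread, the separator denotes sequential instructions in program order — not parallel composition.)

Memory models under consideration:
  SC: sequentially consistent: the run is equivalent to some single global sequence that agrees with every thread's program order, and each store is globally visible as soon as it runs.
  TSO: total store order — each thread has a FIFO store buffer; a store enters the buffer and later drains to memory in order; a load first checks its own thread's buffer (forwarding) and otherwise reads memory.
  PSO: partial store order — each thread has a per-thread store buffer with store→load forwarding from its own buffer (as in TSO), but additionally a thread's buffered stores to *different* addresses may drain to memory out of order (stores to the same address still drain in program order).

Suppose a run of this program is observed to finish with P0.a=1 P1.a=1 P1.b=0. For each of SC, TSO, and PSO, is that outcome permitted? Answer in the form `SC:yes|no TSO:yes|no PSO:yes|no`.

SC:no TSO:no PSO:yes

outcome vector order: (P0.a,P1.a,P1.b)
SC (10): 0/0/0 0/0/1 0/0/2 0/1/1 0/1/2 1/0/0 1/0/1 1/0/2 1/1/1 1/1/2
TSO (10): 0/0/0 0/0/1 0/0/2 0/1/1 0/1/2 1/0/0 1/0/1 1/0/2 1/1/1 1/1/2
PSO (12): 0/0/0 0/0/1 0/0/2 0/1/0 0/1/1 0/1/2 1/0/0 1/0/1 1/0/2 1/1/0 1/1/1 1/1/2
target 1/1/0 ∈ {PSO}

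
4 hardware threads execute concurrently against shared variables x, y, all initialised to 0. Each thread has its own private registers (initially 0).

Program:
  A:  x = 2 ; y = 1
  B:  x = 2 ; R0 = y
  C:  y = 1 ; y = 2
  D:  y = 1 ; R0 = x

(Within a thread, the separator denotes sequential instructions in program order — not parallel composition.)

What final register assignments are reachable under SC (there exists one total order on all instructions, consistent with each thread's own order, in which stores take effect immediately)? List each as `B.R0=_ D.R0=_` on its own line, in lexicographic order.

B.R0=0 D.R0=2
B.R0=1 D.R0=0
B.R0=1 D.R0=2
B.R0=2 D.R0=0
B.R0=2 D.R0=2

outcome vector order: (B.R0,D.R0)
|SC outcomes| = 5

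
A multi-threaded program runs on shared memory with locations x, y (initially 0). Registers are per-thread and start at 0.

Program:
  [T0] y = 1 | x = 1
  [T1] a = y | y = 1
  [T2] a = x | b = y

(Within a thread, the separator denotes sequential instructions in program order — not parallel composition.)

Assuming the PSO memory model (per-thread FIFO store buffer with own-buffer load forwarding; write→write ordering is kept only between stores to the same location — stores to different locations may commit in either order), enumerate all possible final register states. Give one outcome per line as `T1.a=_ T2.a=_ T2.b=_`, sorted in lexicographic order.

outcome vector order: (T1.a,T2.a,T2.b)
|PSO outcomes| = 8

T1.a=0 T2.a=0 T2.b=0
T1.a=0 T2.a=0 T2.b=1
T1.a=0 T2.a=1 T2.b=0
T1.a=0 T2.a=1 T2.b=1
T1.a=1 T2.a=0 T2.b=0
T1.a=1 T2.a=0 T2.b=1
T1.a=1 T2.a=1 T2.b=0
T1.a=1 T2.a=1 T2.b=1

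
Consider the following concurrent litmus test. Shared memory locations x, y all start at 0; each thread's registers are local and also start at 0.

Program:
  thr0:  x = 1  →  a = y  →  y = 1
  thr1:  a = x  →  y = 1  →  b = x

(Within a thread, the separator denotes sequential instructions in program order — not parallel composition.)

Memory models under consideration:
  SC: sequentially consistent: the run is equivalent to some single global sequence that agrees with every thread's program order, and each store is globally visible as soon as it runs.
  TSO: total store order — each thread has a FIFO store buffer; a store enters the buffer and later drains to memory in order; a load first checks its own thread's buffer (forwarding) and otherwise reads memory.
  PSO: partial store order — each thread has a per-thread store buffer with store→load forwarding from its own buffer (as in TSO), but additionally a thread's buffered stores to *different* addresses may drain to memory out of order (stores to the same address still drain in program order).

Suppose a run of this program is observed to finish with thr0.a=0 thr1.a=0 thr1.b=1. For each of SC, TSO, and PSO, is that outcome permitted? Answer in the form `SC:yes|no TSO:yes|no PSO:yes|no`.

SC:yes TSO:yes PSO:yes

outcome vector order: (thr0.a,thr1.a,thr1.b)
under SC → <0 0 1> <0 1 1> <1 0 0> <1 0 1> <1 1 1>
under TSO → <0 0 0> <0 0 1> <0 1 1> <1 0 0> <1 0 1> <1 1 1>
under PSO → <0 0 0> <0 0 1> <0 1 1> <1 0 0> <1 0 1> <1 1 1>
target <0 0 1> ∈ {SC,TSO,PSO}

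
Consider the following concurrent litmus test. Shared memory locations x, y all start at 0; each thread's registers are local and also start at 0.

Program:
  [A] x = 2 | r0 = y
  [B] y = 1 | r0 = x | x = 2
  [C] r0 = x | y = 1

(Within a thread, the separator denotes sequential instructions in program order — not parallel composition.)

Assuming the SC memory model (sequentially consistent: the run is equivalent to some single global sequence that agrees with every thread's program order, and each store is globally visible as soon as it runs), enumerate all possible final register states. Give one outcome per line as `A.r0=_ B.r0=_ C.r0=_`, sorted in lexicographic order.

outcome vector order: (A.r0,B.r0,C.r0)
|SC outcomes| = 6

A.r0=0 B.r0=2 C.r0=0
A.r0=0 B.r0=2 C.r0=2
A.r0=1 B.r0=0 C.r0=0
A.r0=1 B.r0=0 C.r0=2
A.r0=1 B.r0=2 C.r0=0
A.r0=1 B.r0=2 C.r0=2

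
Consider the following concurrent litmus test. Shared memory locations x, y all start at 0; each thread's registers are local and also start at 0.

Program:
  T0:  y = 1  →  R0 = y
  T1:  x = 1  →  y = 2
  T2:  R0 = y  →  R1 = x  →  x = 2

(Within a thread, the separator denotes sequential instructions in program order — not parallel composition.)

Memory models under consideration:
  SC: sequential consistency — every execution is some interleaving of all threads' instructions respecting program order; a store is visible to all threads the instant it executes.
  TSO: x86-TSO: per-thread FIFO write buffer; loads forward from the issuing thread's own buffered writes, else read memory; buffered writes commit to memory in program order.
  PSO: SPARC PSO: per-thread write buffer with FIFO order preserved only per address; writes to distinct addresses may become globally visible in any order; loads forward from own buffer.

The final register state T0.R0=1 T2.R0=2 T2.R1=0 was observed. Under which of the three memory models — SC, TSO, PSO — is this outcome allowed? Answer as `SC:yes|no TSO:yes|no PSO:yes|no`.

SC:no TSO:no PSO:yes

outcome vector order: (T0.R0,T2.R0,T2.R1)
under SC → <1 0 0>, <1 0 1>, <1 1 0>, <1 1 1>, <1 2 1>, <2 0 0>, <2 0 1>, <2 1 0>, <2 1 1>, <2 2 1>
under TSO → <1 0 0>, <1 0 1>, <1 1 0>, <1 1 1>, <1 2 1>, <2 0 0>, <2 0 1>, <2 1 0>, <2 1 1>, <2 2 1>
under PSO → <1 0 0>, <1 0 1>, <1 1 0>, <1 1 1>, <1 2 0>, <1 2 1>, <2 0 0>, <2 0 1>, <2 1 0>, <2 1 1>, <2 2 0>, <2 2 1>
target <1 2 0> ∈ {PSO}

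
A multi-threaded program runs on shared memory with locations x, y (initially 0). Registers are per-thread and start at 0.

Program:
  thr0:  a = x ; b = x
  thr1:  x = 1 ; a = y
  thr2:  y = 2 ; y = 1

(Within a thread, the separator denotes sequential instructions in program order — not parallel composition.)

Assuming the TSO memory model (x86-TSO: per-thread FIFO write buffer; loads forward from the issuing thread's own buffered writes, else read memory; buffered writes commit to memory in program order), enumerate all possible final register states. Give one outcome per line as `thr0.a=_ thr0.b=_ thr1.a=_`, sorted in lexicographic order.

outcome vector order: (thr0.a,thr0.b,thr1.a)
|TSO outcomes| = 9

thr0.a=0 thr0.b=0 thr1.a=0
thr0.a=0 thr0.b=0 thr1.a=1
thr0.a=0 thr0.b=0 thr1.a=2
thr0.a=0 thr0.b=1 thr1.a=0
thr0.a=0 thr0.b=1 thr1.a=1
thr0.a=0 thr0.b=1 thr1.a=2
thr0.a=1 thr0.b=1 thr1.a=0
thr0.a=1 thr0.b=1 thr1.a=1
thr0.a=1 thr0.b=1 thr1.a=2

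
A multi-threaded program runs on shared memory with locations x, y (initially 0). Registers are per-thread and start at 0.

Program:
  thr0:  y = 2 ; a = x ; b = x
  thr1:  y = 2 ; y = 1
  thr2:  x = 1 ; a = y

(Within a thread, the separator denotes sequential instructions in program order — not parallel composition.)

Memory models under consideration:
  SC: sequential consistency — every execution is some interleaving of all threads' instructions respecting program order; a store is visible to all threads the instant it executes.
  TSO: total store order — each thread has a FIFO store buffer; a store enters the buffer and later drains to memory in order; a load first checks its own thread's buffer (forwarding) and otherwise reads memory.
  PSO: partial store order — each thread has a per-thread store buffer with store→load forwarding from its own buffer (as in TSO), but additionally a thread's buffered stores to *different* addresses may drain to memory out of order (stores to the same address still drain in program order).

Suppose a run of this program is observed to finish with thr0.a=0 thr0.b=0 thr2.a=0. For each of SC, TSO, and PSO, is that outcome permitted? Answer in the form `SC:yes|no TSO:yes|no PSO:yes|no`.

SC:no TSO:yes PSO:yes

outcome vector order: (thr0.a,thr0.b,thr2.a)
[SC] allowed = {<0 0 1>; <0 0 2>; <0 1 1>; <0 1 2>; <1 1 0>; <1 1 1>; <1 1 2>}
[TSO] allowed = {<0 0 0>; <0 0 1>; <0 0 2>; <0 1 0>; <0 1 1>; <0 1 2>; <1 1 0>; <1 1 1>; <1 1 2>}
[PSO] allowed = {<0 0 0>; <0 0 1>; <0 0 2>; <0 1 0>; <0 1 1>; <0 1 2>; <1 1 0>; <1 1 1>; <1 1 2>}
target <0 0 0> ∈ {TSO,PSO}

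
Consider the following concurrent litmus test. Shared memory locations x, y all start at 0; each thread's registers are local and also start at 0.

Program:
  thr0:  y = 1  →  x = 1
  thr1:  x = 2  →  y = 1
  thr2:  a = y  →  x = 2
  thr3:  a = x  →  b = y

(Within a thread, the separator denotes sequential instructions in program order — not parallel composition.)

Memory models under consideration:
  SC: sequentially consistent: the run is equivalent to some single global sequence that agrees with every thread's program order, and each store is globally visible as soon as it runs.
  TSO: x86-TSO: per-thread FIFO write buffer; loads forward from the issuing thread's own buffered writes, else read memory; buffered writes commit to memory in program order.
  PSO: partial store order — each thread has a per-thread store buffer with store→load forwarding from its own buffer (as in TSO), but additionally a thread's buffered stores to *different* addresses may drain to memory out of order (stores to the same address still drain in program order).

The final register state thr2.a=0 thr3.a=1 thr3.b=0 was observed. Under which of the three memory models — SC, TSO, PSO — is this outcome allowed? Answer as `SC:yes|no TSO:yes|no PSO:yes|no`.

outcome vector order: (thr2.a,thr3.a,thr3.b)
SC: 10 outcomes — {<0 0 0>, <0 0 1>, <0 1 1>, <0 2 0>, <0 2 1>, <1 0 0>, <1 0 1>, <1 1 1>, <1 2 0>, <1 2 1>}
TSO: 10 outcomes — {<0 0 0>, <0 0 1>, <0 1 1>, <0 2 0>, <0 2 1>, <1 0 0>, <1 0 1>, <1 1 1>, <1 2 0>, <1 2 1>}
PSO: 12 outcomes — {<0 0 0>, <0 0 1>, <0 1 0>, <0 1 1>, <0 2 0>, <0 2 1>, <1 0 0>, <1 0 1>, <1 1 0>, <1 1 1>, <1 2 0>, <1 2 1>}
target <0 1 0> ∈ {PSO}

SC:no TSO:no PSO:yes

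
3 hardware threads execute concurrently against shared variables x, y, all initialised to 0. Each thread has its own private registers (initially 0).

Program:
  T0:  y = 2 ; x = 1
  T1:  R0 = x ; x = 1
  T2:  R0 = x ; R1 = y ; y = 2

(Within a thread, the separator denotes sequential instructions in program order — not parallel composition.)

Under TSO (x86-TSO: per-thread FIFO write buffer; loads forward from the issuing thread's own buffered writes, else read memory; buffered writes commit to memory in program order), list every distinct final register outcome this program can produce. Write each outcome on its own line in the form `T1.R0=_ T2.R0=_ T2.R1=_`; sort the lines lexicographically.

T1.R0=0 T2.R0=0 T2.R1=0
T1.R0=0 T2.R0=0 T2.R1=2
T1.R0=0 T2.R0=1 T2.R1=0
T1.R0=0 T2.R0=1 T2.R1=2
T1.R0=1 T2.R0=0 T2.R1=0
T1.R0=1 T2.R0=0 T2.R1=2
T1.R0=1 T2.R0=1 T2.R1=2

outcome vector order: (T1.R0,T2.R0,T2.R1)
|TSO outcomes| = 7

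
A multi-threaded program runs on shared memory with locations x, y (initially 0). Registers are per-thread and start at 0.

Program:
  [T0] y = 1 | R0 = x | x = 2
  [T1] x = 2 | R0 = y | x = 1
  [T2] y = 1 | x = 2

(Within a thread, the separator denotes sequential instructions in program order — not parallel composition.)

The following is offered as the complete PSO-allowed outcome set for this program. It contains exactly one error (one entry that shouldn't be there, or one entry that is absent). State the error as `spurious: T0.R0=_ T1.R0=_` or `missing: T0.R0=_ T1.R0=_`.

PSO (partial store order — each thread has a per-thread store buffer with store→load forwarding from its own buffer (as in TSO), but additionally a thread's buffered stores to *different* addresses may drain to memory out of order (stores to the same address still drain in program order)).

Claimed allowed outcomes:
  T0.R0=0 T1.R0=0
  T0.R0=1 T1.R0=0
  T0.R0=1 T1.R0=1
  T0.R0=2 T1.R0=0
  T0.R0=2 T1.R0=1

outcome vector order: (T0.R0,T1.R0)
under PSO → <0 0>; <0 1>; <1 0>; <1 1>; <2 0>; <2 1>
PSO∖claimed = {<0 1>}

missing: T0.R0=0 T1.R0=1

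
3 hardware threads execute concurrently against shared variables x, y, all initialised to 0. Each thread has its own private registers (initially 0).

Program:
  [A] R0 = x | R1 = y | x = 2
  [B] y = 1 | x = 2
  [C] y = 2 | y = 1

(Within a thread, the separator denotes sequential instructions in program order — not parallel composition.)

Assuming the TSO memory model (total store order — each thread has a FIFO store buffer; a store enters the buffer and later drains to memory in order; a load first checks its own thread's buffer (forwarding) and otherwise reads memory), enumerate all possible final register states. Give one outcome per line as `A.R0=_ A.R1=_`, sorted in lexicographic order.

outcome vector order: (A.R0,A.R1)
|TSO outcomes| = 5

A.R0=0 A.R1=0
A.R0=0 A.R1=1
A.R0=0 A.R1=2
A.R0=2 A.R1=1
A.R0=2 A.R1=2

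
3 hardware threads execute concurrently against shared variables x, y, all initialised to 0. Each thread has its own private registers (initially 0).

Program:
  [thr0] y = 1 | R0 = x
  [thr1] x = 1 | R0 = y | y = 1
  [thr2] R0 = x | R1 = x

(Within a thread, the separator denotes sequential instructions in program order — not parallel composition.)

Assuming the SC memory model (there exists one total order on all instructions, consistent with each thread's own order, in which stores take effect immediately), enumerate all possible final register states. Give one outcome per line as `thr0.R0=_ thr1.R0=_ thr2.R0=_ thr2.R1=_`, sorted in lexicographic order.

thr0.R0=0 thr1.R0=1 thr2.R0=0 thr2.R1=0
thr0.R0=0 thr1.R0=1 thr2.R0=0 thr2.R1=1
thr0.R0=0 thr1.R0=1 thr2.R0=1 thr2.R1=1
thr0.R0=1 thr1.R0=0 thr2.R0=0 thr2.R1=0
thr0.R0=1 thr1.R0=0 thr2.R0=0 thr2.R1=1
thr0.R0=1 thr1.R0=0 thr2.R0=1 thr2.R1=1
thr0.R0=1 thr1.R0=1 thr2.R0=0 thr2.R1=0
thr0.R0=1 thr1.R0=1 thr2.R0=0 thr2.R1=1
thr0.R0=1 thr1.R0=1 thr2.R0=1 thr2.R1=1

outcome vector order: (thr0.R0,thr1.R0,thr2.R0,thr2.R1)
|SC outcomes| = 9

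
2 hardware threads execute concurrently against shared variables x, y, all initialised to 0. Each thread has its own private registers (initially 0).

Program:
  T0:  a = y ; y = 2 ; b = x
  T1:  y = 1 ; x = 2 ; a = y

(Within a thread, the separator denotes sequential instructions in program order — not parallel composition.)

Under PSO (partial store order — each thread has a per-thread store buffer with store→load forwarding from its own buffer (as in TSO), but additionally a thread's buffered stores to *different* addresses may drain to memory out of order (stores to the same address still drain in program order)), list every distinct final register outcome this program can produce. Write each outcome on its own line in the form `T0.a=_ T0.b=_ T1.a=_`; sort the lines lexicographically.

T0.a=0 T0.b=0 T1.a=1
T0.a=0 T0.b=0 T1.a=2
T0.a=0 T0.b=2 T1.a=1
T0.a=0 T0.b=2 T1.a=2
T0.a=1 T0.b=0 T1.a=1
T0.a=1 T0.b=0 T1.a=2
T0.a=1 T0.b=2 T1.a=1
T0.a=1 T0.b=2 T1.a=2

outcome vector order: (T0.a,T0.b,T1.a)
|PSO outcomes| = 8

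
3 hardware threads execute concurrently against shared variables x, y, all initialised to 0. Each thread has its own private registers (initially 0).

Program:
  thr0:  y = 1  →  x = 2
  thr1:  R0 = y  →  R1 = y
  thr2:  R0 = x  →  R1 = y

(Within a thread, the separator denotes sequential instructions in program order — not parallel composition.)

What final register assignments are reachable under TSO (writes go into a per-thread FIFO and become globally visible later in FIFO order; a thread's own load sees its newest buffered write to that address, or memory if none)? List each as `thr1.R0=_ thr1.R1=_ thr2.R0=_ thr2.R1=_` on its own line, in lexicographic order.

thr1.R0=0 thr1.R1=0 thr2.R0=0 thr2.R1=0
thr1.R0=0 thr1.R1=0 thr2.R0=0 thr2.R1=1
thr1.R0=0 thr1.R1=0 thr2.R0=2 thr2.R1=1
thr1.R0=0 thr1.R1=1 thr2.R0=0 thr2.R1=0
thr1.R0=0 thr1.R1=1 thr2.R0=0 thr2.R1=1
thr1.R0=0 thr1.R1=1 thr2.R0=2 thr2.R1=1
thr1.R0=1 thr1.R1=1 thr2.R0=0 thr2.R1=0
thr1.R0=1 thr1.R1=1 thr2.R0=0 thr2.R1=1
thr1.R0=1 thr1.R1=1 thr2.R0=2 thr2.R1=1

outcome vector order: (thr1.R0,thr1.R1,thr2.R0,thr2.R1)
|TSO outcomes| = 9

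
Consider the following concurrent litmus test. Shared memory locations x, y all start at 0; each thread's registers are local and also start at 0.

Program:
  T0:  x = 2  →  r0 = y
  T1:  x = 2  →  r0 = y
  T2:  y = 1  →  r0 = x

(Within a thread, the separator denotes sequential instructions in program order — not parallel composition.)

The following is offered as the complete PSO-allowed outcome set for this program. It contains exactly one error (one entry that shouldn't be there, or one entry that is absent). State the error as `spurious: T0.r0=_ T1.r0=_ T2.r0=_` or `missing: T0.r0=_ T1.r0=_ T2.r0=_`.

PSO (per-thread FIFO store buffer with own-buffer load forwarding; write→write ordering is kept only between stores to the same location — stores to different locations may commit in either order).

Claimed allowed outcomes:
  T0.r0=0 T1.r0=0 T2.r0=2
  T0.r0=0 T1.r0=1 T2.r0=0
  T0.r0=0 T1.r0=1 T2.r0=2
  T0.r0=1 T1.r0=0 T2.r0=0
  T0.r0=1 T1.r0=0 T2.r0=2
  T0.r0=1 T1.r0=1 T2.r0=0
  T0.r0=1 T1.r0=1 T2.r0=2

missing: T0.r0=0 T1.r0=0 T2.r0=0

outcome vector order: (T0.r0,T1.r0,T2.r0)
under PSO → 0/0/0; 0/0/2; 0/1/0; 0/1/2; 1/0/0; 1/0/2; 1/1/0; 1/1/2
PSO∖claimed = {0/0/0}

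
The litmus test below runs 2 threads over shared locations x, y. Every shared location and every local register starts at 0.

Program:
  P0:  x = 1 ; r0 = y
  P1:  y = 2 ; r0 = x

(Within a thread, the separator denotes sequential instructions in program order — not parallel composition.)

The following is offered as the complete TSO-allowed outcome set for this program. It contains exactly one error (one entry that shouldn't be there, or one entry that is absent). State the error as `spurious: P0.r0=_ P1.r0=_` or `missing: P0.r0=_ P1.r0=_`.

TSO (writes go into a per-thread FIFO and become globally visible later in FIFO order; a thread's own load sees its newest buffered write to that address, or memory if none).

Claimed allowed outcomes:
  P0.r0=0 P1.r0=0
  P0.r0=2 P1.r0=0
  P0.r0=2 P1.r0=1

outcome vector order: (P0.r0,P1.r0)
TSO: 4 outcomes — {0/0; 0/1; 2/0; 2/1}
TSO∖claimed = {0/1}

missing: P0.r0=0 P1.r0=1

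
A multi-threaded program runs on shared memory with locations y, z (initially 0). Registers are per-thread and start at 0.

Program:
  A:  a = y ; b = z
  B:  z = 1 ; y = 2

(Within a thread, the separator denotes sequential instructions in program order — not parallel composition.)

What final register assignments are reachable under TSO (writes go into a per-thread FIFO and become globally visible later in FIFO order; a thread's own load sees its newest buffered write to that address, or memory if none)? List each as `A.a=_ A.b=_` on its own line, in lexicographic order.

outcome vector order: (A.a,A.b)
|TSO outcomes| = 3

A.a=0 A.b=0
A.a=0 A.b=1
A.a=2 A.b=1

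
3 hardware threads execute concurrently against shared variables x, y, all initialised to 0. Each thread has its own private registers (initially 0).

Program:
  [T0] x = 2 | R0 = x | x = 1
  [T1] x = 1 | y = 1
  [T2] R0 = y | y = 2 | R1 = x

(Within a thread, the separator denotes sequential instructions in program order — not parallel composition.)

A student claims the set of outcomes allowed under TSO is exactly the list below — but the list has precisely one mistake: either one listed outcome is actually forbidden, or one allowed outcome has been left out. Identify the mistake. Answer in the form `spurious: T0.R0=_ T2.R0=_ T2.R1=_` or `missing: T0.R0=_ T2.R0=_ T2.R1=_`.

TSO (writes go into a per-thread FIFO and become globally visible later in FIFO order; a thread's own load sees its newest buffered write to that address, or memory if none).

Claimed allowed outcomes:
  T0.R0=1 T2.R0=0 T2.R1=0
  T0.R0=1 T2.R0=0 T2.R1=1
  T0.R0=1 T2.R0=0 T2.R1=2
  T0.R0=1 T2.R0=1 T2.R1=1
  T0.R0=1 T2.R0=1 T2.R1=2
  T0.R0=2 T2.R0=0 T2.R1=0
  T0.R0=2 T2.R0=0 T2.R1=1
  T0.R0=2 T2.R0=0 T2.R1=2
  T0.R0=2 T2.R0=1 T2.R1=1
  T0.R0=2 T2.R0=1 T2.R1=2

spurious: T0.R0=1 T2.R0=1 T2.R1=2

outcome vector order: (T0.R0,T2.R0,T2.R1)
TSO: 9 outcomes — {<1 0 0>, <1 0 1>, <1 0 2>, <1 1 1>, <2 0 0>, <2 0 1>, <2 0 2>, <2 1 1>, <2 1 2>}
claimed∖TSO = {<1 1 2>}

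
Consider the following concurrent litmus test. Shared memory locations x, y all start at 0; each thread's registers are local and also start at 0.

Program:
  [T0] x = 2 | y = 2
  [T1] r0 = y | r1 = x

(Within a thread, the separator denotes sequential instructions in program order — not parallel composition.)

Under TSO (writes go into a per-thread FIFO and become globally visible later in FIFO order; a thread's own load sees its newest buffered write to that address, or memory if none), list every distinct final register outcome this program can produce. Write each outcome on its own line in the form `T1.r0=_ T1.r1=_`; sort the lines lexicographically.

T1.r0=0 T1.r1=0
T1.r0=0 T1.r1=2
T1.r0=2 T1.r1=2

outcome vector order: (T1.r0,T1.r1)
|TSO outcomes| = 3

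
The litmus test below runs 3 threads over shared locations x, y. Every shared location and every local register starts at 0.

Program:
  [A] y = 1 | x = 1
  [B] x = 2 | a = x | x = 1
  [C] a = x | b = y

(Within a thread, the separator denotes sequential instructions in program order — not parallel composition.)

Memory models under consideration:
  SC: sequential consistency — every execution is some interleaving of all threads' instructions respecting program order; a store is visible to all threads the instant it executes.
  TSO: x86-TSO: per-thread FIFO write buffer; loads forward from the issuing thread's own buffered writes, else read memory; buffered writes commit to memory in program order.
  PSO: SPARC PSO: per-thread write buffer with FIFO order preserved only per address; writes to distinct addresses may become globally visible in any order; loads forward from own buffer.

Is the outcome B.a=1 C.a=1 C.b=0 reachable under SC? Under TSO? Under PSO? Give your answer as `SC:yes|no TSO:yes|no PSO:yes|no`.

outcome vector order: (B.a,C.a,C.b)
SC: 11 outcomes — {(1,0,0), (1,0,1), (1,1,1), (1,2,0), (1,2,1), (2,0,0), (2,0,1), (2,1,0), (2,1,1), (2,2,0), (2,2,1)}
TSO: 11 outcomes — {(1,0,0), (1,0,1), (1,1,1), (1,2,0), (1,2,1), (2,0,0), (2,0,1), (2,1,0), (2,1,1), (2,2,0), (2,2,1)}
PSO: 12 outcomes — {(1,0,0), (1,0,1), (1,1,0), (1,1,1), (1,2,0), (1,2,1), (2,0,0), (2,0,1), (2,1,0), (2,1,1), (2,2,0), (2,2,1)}
target (1,1,0) ∈ {PSO}

SC:no TSO:no PSO:yes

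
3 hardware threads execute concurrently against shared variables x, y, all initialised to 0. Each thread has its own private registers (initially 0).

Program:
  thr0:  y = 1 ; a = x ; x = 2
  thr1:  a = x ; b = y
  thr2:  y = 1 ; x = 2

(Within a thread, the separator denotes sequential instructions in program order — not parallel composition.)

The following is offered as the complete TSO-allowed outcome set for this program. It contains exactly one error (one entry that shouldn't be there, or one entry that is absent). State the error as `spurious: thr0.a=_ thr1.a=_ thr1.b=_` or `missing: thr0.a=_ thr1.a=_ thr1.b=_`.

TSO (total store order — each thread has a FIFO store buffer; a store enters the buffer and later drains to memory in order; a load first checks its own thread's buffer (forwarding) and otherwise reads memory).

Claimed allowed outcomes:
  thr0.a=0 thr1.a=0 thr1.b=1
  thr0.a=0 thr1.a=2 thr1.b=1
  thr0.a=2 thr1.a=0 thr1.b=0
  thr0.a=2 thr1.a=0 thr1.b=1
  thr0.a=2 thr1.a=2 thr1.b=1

outcome vector order: (thr0.a,thr1.a,thr1.b)
TSO: 6 outcomes — {0/0/0; 0/0/1; 0/2/1; 2/0/0; 2/0/1; 2/2/1}
TSO∖claimed = {0/0/0}

missing: thr0.a=0 thr1.a=0 thr1.b=0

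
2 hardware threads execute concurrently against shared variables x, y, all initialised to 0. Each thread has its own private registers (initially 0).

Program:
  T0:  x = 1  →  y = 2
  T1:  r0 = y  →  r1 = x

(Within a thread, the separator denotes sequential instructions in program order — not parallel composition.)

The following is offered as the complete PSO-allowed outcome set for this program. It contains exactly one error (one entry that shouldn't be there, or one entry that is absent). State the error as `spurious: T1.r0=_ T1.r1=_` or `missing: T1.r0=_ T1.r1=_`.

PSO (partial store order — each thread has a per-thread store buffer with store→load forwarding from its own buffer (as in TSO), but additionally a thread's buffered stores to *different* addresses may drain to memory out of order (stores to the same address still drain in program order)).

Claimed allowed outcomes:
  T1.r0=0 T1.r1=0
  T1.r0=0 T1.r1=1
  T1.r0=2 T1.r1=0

outcome vector order: (T1.r0,T1.r1)
[PSO] allowed = {<0 0> <0 1> <2 0> <2 1>}
PSO∖claimed = {<2 1>}

missing: T1.r0=2 T1.r1=1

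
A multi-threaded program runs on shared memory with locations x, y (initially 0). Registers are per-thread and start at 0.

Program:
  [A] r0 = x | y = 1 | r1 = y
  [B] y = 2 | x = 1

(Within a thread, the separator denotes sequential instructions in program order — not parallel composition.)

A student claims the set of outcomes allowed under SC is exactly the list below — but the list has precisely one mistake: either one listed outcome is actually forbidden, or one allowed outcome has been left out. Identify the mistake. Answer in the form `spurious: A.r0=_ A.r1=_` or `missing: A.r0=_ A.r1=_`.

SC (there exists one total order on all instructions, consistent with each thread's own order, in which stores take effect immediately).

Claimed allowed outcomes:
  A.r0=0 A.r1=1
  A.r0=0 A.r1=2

missing: A.r0=1 A.r1=1

outcome vector order: (A.r0,A.r1)
[SC] allowed = {(0,1) (0,2) (1,1)}
SC∖claimed = {(1,1)}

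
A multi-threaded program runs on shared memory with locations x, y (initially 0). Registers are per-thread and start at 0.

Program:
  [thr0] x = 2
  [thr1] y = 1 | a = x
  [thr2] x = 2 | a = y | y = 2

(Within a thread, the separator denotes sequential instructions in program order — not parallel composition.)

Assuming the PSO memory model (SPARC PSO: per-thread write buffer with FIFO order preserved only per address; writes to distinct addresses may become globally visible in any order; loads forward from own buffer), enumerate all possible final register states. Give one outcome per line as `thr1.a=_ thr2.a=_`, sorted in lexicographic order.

thr1.a=0 thr2.a=0
thr1.a=0 thr2.a=1
thr1.a=2 thr2.a=0
thr1.a=2 thr2.a=1

outcome vector order: (thr1.a,thr2.a)
|PSO outcomes| = 4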